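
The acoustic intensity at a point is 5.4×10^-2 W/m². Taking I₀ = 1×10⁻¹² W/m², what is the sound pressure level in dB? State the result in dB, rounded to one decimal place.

Dividing by I₀ shifts the exponent by 12: I/I₀ = 5.4×10^10.
L = 10·(0.7324 + 10) = 107.32 dB.

107.3 dB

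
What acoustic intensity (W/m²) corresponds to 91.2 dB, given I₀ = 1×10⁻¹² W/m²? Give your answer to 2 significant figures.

L = 10·log₁₀(I/I₀) ⇒ I = I₀·10^(L/10) = 10⁻¹² × 10^9.12.

0.0013 W/m²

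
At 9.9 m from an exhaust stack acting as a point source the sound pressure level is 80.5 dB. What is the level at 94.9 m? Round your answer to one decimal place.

Spherical spreading from a point source gives a 20·log₁₀(r₂/r₁) drop.
L₂ = 80.5 − 20·log₁₀(94.9/9.9) = 80.5 − 19.633 = 60.87 dB.

60.9 dB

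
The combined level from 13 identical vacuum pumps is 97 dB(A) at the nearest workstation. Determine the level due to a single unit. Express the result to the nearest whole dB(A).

Dividing the total intensity by 13 lowers the level by 10·log₁₀ 13 = 11.139 dB: L₁ = 97 − 11.139.

86 dB(A)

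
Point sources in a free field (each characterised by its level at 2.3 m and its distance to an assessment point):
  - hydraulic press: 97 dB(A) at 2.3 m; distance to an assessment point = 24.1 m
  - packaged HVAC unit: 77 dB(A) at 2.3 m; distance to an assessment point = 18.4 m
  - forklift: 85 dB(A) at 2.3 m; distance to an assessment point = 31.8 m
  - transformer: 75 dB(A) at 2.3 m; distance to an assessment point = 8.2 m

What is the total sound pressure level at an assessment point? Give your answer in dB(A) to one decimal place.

First find each source's level at the receiver (point-source: −20·log₁₀(r/r_ref)), then combine on an intensity basis.
hydraulic press: 97 − 20·log₁₀(24.1/2.3) = 97 − 20.41 = 76.59 dB(A).
packaged HVAC unit: 77 − 20·log₁₀(18.4/2.3) = 77 − 18.06 = 58.94 dB(A).
forklift: 85 − 20·log₁₀(31.8/2.3) = 85 − 22.81 = 62.19 dB(A).
transformer: 75 − 20·log₁₀(8.2/2.3) = 75 − 11.04 = 63.96 dB(A).
Σ 10^(L/10) = 5.057e+07 → L_total = 10·log₁₀(5.057e+07) = 77.04 dB(A).

77.0 dB(A)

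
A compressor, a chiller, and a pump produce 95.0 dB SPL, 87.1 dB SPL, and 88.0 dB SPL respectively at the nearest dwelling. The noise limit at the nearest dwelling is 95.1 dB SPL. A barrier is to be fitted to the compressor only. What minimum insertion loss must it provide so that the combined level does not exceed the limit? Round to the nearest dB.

2 dB

Everything except the compressor sums to 10^(87.1/10) + 10^(88.0/10) = 1.144e+09 in linear terms, 90.58 dB SPL.
To meet 95.1 dB SPL overall, the treated compressor may contribute at most 10^(95.1/10) − 1.144e+09 = 2.092e+09, i.e. 93.21 dB SPL.
Required insertion loss = 95.0 − 93.21 = 1.79 dB.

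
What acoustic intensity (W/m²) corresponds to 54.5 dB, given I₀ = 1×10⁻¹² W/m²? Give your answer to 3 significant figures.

2.82e-07 W/m²

I = I₀·10^(L/10) = 10⁻¹² × 10^(54.5/10) = 10^(-6.550).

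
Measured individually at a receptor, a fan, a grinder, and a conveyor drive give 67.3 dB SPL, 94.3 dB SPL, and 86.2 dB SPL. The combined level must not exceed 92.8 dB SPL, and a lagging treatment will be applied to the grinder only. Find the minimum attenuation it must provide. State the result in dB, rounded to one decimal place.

The untreated sources together contribute 10^(67.3/10) + 10^(86.2/10) = 4.222e+08, i.e. 86.26 dB SPL.
The limit corresponds to 10^(92.8/10) = 1.905e+09; subtracting the fixed part leaves 1.483e+09 for the grinder, i.e. 91.71 dB SPL.
Required insertion loss = 94.3 − 91.71 = 2.59 dB.

2.6 dB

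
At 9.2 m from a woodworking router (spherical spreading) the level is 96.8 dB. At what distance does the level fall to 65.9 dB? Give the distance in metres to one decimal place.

322.7 m

For a point source L₁ − L₂ = 20·log₁₀(r₂/r₁), so r₂ = r₁·10^((L₁−L₂)/20).
r₂ = 9.2·10^((96.8−65.9)/20) = 9.2·10^(30.9/20) = 322.69 m.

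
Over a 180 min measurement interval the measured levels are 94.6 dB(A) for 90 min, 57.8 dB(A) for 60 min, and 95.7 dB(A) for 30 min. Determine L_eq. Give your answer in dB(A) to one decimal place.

93.1 dB(A)

The energy average is taken in the linear domain: L_eq = 10·log₁₀[(Σ tᵢ·10^(Lᵢ/10))/T], T = 180 min.
Σ tᵢ·10^(Lᵢ/10) = 90·10^(94.6/10) + 60·10^(57.8/10) + 30·10^(95.7/10) = 3.711e+11.
L_eq = 10·log₁₀(3.711e+11/180) = 93.14 dB(A).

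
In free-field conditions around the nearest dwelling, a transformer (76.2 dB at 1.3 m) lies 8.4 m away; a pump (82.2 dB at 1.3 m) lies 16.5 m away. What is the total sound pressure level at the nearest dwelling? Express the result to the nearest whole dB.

Apply inverse-square spreading to bring every level to the receiver, then sum 10^(L/10).
transformer: 76.2 − 20·log₁₀(8.4/1.3) = 76.2 − 16.21 = 59.99 dB.
pump: 82.2 − 20·log₁₀(16.5/1.3) = 82.2 − 22.07 = 60.13 dB.
Σ 10^(L/10) = 2.029e+06 → L_total = 10·log₁₀(2.029e+06) = 63.07 dB.

63 dB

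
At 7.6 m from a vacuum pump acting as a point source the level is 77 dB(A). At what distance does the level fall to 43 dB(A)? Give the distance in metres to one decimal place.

380.9 m

For a point source L₁ − L₂ = 20·log₁₀(r₂/r₁), so r₂ = r₁·10^((L₁−L₂)/20).
r₂ = 7.6·10^((77−43)/20) = 7.6·10^(34.0/20) = 380.90 m.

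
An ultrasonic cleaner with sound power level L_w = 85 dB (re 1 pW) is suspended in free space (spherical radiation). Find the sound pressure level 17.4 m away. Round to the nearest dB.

The power spreads over a sphere of area 4π·r², so L_p = L_w − 10·log₁₀(4π·r²).
4π·r² = 3805 m², 10·log₁₀ of that is 35.803 dB.
L_p = 85 − 35.803 = 49.20 dB.

49 dB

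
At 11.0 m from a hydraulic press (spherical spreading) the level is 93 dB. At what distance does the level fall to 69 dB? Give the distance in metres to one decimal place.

For a point source L₁ − L₂ = 20·log₁₀(r₂/r₁), so r₂ = r₁·10^((L₁−L₂)/20).
r₂ = 11.0·10^((93−69)/20) = 11.0·10^(24.0/20) = 174.34 m.

174.3 m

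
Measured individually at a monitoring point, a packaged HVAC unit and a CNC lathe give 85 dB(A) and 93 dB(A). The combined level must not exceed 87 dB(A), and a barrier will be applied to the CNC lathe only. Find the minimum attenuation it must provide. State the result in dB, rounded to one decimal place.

The untreated sources together contribute 10^(85/10) = 3.162e+08, i.e. 85.00 dB(A).
To meet 87 dB(A) overall, the treated CNC lathe may contribute at most 10^(87/10) − 3.162e+08 = 1.850e+08, i.e. 82.67 dB(A).
Required insertion loss = 93 − 82.67 = 10.33 dB.

10.3 dB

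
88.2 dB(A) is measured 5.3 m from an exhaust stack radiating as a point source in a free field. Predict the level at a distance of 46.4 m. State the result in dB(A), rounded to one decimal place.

Point-source attenuation: ΔL = 20·log₁₀(r₂/r₁) = 20·log₁₀(46.4/5.3) = 18.845 dB.
L₂ = 88.2 − 20·log₁₀(46.4/5.3) = 88.2 − 18.845 = 69.36 dB(A).

69.4 dB(A)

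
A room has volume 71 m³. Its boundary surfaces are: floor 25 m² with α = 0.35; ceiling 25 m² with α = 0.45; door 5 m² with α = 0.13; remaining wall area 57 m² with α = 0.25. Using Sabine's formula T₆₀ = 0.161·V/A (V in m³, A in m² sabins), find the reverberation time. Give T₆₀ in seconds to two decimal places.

A = Σ Sᵢαᵢ = 25·0.35 + 25·0.45 + 5·0.13 + 57·0.25 = 34.90 m².
T₆₀ = 0.161 × 71 / 34.90 = 0.328 s.

0.33 s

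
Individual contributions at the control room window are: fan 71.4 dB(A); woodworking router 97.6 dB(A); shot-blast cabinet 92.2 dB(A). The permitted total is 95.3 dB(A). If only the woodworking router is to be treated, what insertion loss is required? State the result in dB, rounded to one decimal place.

5.3 dB

Fixed contribution from the other sources: Σ 10^(L/10) = 10^(71.4/10) + 10^(92.2/10) = 1.673e+09 (92.24 dB(A)).
The limit corresponds to 10^(95.3/10) = 3.388e+09; subtracting the fixed part leaves 1.715e+09 for the woodworking router, i.e. 92.34 dB(A).
So the woodworking router must be reduced from 97.6 to 92.34 dB(A): IL = 5.26 dB.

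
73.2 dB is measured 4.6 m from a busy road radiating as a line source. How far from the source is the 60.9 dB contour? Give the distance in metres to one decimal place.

For a line source L₁ − L₂ = 10·log₁₀(r₂/r₁), so r₂ = r₁·10^((L₁−L₂)/10).
r₂ = 4.6·10^((73.2−60.9)/10) = 4.6·10^(12.3/10) = 78.12 m.

78.1 m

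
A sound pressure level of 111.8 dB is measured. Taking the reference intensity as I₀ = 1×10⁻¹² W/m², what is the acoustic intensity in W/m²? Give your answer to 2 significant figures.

I/I₀ = 10^(111.8/10) = 1.514e+11, so I = 1.514e+11 × 10⁻¹² W/m².

0.15 W/m²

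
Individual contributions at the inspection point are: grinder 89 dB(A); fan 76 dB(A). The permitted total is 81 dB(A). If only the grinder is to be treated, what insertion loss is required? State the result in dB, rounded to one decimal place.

9.7 dB

Everything except the grinder sums to 10^(76/10) = 3.981e+07 in linear terms, 76.00 dB(A).
The limit corresponds to 10^(81/10) = 1.259e+08; subtracting the fixed part leaves 8.608e+07 for the grinder, i.e. 79.35 dB(A).
Required insertion loss = 89 − 79.35 = 9.65 dB.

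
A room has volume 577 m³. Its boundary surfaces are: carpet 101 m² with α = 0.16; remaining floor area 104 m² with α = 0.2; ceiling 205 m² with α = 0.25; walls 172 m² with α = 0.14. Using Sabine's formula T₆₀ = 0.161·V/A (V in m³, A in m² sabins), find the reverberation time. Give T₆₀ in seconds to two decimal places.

A = Σ Sᵢαᵢ = 101·0.16 + 104·0.2 + 205·0.25 + 172·0.14 = 112.29 m².
T₆₀ = 0.161·V/A = 0.161·577/112.29 = 0.827 s.

0.83 s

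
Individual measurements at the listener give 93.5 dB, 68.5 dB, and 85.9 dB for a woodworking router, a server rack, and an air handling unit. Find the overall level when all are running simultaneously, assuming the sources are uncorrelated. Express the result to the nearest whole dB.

Incoherent sources combine by intensity addition: L_total = 10·log₁₀(Σ 10^(L_i/10)).
Σ 10^(L/10) = 10^(93.5/10) + 10^(68.5/10) + 10^(85.9/10) = 2.635e+09.
L_total = 10·log₁₀(2.635e+09) = 94.21 dB.

94 dB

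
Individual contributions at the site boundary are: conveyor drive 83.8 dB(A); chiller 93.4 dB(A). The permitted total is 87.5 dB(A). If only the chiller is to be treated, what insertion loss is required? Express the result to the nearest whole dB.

The untreated sources together contribute 10^(83.8/10) = 2.399e+08, i.e. 83.80 dB(A).
To meet 87.5 dB(A) overall, the treated chiller may contribute at most 10^(87.5/10) − 2.399e+08 = 3.225e+08, i.e. 85.08 dB(A).
So the chiller must be reduced from 93.4 to 85.08 dB(A): IL = 8.32 dB.

8 dB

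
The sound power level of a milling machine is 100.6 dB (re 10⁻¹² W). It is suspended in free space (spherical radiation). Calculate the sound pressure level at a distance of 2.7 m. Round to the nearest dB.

81 dB

Free-field spherical radiation: L_p = L_w − 10·log₁₀(4π·r²), r = 2.7 m.
4π·r² = 91.61 m², 10·log₁₀ of that is 19.619 dB.
L_p = 100.6 − 19.619 = 80.98 dB.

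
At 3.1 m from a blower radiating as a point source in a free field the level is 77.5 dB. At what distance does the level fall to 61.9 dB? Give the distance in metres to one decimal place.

18.7 m

The 15.6 dB drop corresponds to a distance ratio of 10^(15.6/20) for a point source.
r₂ = 3.1·10^((77.5−61.9)/20) = 3.1·10^(15.6/20) = 18.68 m.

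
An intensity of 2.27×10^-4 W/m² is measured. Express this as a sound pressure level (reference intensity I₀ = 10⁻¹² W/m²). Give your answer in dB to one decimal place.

Dividing by I₀ shifts the exponent by 12: I/I₀ = 2.27×10^8.
L = 10·(0.3560 + 8) = 83.56 dB.

83.6 dB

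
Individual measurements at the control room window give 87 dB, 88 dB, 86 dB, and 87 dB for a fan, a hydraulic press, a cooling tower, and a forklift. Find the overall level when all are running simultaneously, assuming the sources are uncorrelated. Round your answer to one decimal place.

93.1 dB

For uncorrelated sources the intensities add, so convert each level to linear form, sum, and take 10·log₁₀ of the total.
Σ 10^(L/10) = 10^(87/10) + 10^(88/10) + 10^(86/10) + 10^(87/10) = 2.031e+09.
L_total = 10·log₁₀(2.031e+09) = 93.08 dB.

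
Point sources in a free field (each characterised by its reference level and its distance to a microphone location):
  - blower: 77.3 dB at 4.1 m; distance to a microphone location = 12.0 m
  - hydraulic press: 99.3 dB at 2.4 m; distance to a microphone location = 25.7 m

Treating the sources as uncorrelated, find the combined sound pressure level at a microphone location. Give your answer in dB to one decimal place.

First find each source's level at the receiver (point-source: −20·log₁₀(r/r_ref)), then combine on an intensity basis.
blower: 77.3 − 20·log₁₀(12.0/4.1) = 77.3 − 9.33 = 67.97 dB.
hydraulic press: 99.3 − 20·log₁₀(25.7/2.4) = 99.3 − 20.59 = 78.71 dB.
Σ 10^(L/10) = 8.050e+07 → L_total = 10·log₁₀(8.050e+07) = 79.06 dB.

79.1 dB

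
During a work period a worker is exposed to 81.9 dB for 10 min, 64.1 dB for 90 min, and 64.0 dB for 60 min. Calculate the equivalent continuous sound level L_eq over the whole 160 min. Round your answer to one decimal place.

70.8 dB

Weight each interval's intensity by its duration and average over T = 160 min:
Σ tᵢ·10^(Lᵢ/10) = 10·10^(81.9/10) + 90·10^(64.1/10) + 60·10^(64.0/10) = 1.931e+09.
L_eq = 10·log₁₀(1.931e+09/160) = 70.82 dB.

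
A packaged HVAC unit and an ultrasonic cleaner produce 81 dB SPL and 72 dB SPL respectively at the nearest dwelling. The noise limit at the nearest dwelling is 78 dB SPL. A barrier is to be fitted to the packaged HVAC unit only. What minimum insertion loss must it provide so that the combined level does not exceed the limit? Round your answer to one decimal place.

4.3 dB

Fixed contribution from the other source: Σ 10^(L/10) = 10^(72/10) = 1.585e+07 (72.00 dB SPL).
To meet 78 dB SPL overall, the treated packaged HVAC unit may contribute at most 10^(78/10) − 1.585e+07 = 4.725e+07, i.e. 76.74 dB SPL.
So the packaged HVAC unit must be reduced from 81 to 76.74 dB SPL: IL = 4.26 dB.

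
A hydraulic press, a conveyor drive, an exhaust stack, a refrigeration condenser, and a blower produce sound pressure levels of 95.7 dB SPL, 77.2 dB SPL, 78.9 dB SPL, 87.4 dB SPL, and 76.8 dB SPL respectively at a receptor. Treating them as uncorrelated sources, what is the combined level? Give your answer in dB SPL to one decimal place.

Incoherent sources combine by intensity addition: L_total = 10·log₁₀(Σ 10^(L_i/10)).
Σ 10^(L/10) = 10^(95.7/10) + 10^(77.2/10) + 10^(78.9/10) + 10^(87.4/10) + 10^(76.8/10) = 4.443e+09.
L_total = 10·log₁₀(4.443e+09) = 96.48 dB SPL.

96.5 dB SPL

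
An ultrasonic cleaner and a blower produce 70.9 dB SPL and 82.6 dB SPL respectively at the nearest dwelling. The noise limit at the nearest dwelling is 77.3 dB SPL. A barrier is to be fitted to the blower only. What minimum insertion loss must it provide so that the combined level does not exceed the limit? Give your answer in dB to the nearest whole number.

6 dB

The untreated sources together contribute 10^(70.9/10) = 1.230e+07, i.e. 70.90 dB SPL.
The limit corresponds to 10^(77.3/10) = 5.370e+07; subtracting the fixed part leaves 4.140e+07 for the blower, i.e. 76.17 dB SPL.
So the blower must be reduced from 82.6 to 76.17 dB SPL: IL = 6.43 dB.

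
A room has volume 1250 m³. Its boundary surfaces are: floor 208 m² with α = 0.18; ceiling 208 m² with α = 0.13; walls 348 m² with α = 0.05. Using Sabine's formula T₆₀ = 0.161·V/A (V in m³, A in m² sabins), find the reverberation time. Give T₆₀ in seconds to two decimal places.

A = Σ Sᵢαᵢ = 208·0.18 + 208·0.13 + 348·0.05 = 81.88 m².
T₆₀ = 0.161·V/A = 0.161·1250/81.88 = 2.458 s.

2.46 s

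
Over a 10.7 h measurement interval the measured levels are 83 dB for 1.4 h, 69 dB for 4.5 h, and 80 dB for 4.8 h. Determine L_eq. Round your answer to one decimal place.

The energy average is taken in the linear domain: L_eq = 10·log₁₀[(Σ tᵢ·10^(Lᵢ/10))/T], T = 10.7 h.
Σ tᵢ·10^(Lᵢ/10) = 1.4·10^(83/10) + 4.5·10^(69/10) + 4.8·10^(80/10) = 7.951e+08.
L_eq = 10·log₁₀(7.951e+08/10.7) = 78.71 dB.

78.7 dB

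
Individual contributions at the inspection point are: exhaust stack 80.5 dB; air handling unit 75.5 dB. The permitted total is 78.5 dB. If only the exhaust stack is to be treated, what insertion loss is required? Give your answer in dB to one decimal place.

5.0 dB

Fixed contribution from the other source: Σ 10^(L/10) = 10^(75.5/10) = 3.548e+07 (75.50 dB).
To meet 78.5 dB overall, the treated exhaust stack may contribute at most 10^(78.5/10) − 3.548e+07 = 3.531e+07, i.e. 75.48 dB.
Required insertion loss = 80.5 − 75.48 = 5.02 dB.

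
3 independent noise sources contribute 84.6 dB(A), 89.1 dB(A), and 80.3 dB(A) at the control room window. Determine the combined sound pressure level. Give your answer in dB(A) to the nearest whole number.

For uncorrelated sources the intensities add, so convert each level to linear form, sum, and take 10·log₁₀ of the total.
Σ 10^(L/10) = 10^(84.6/10) + 10^(89.1/10) + 10^(80.3/10) = 1.208e+09.
L_total = 10·log₁₀(1.208e+09) = 90.82 dB(A).

91 dB(A)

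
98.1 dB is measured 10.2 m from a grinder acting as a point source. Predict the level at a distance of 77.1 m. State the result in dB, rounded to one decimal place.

80.5 dB

Spherical spreading from a point source gives a 20·log₁₀(r₂/r₁) drop.
L₂ = 98.1 − 20·log₁₀(77.1/10.2) = 98.1 − 17.569 = 80.53 dB.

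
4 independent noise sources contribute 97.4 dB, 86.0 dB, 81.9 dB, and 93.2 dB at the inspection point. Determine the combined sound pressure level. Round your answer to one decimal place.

99.1 dB

For uncorrelated sources the intensities add, so convert each level to linear form, sum, and take 10·log₁₀ of the total.
Σ 10^(L/10) = 10^(97.4/10) + 10^(86.0/10) + 10^(81.9/10) + 10^(93.2/10) = 8.138e+09.
L_total = 10·log₁₀(8.138e+09) = 99.11 dB.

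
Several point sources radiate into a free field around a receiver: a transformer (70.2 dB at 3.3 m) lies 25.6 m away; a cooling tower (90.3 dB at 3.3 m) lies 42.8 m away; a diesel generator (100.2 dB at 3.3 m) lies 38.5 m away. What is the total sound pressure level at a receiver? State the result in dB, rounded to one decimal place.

79.2 dB

Apply inverse-square spreading to bring every level to the receiver, then sum 10^(L/10).
transformer: 70.2 − 20·log₁₀(25.6/3.3) = 70.2 − 17.79 = 52.41 dB.
cooling tower: 90.3 − 20·log₁₀(42.8/3.3) = 90.3 − 22.26 = 68.04 dB.
diesel generator: 100.2 − 20·log₁₀(38.5/3.3) = 100.2 − 21.34 = 78.86 dB.
Σ 10^(L/10) = 8.348e+07 → L_total = 10·log₁₀(8.348e+07) = 79.22 dB.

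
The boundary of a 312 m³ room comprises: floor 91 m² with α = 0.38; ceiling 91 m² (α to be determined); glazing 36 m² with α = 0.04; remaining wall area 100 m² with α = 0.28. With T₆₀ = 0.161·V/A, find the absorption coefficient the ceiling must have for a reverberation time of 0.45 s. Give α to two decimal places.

0.52

Required total absorption A = 0.161·312/0.45 = 111.63 m².
Absorption from the other surfaces = 91·0.38 + 36·0.04 + 100·0.28 = 64.02 m², so the ceiling must supply 47.61 m² over 91 m².
α = 47.61/91 = 0.523.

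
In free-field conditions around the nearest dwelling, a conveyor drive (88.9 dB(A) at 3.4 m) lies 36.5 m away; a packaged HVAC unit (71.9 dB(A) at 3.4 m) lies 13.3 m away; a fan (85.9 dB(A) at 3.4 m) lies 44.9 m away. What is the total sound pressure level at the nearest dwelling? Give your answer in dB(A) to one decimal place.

70.0 dB(A)

First find each source's level at the receiver (point-source: −20·log₁₀(r/r_ref)), then combine on an intensity basis.
conveyor drive: 88.9 − 20·log₁₀(36.5/3.4) = 88.9 − 20.62 = 68.28 dB(A).
packaged HVAC unit: 71.9 − 20·log₁₀(13.3/3.4) = 71.9 − 11.85 = 60.05 dB(A).
fan: 85.9 − 20·log₁₀(44.9/3.4) = 85.9 − 22.42 = 63.48 dB(A).
Σ 10^(L/10) = 9.979e+06 → L_total = 10·log₁₀(9.979e+06) = 69.99 dB(A).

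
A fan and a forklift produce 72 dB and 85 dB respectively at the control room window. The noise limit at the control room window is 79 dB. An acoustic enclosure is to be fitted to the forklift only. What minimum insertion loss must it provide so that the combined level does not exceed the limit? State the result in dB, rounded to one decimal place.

7.0 dB

The untreated sources together contribute 10^(72/10) = 1.585e+07, i.e. 72.00 dB.
To meet 79 dB overall, the treated forklift may contribute at most 10^(79/10) − 1.585e+07 = 6.358e+07, i.e. 78.03 dB.
So the forklift must be reduced from 85 to 78.03 dB: IL = 6.97 dB.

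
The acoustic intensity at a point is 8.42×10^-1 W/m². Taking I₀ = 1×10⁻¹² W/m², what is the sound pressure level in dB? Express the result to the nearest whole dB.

Dividing by I₀ shifts the exponent by 12: I/I₀ = 8.42×10^11.
L = 10·(0.9253 + 11) = 119.25 dB.

119 dB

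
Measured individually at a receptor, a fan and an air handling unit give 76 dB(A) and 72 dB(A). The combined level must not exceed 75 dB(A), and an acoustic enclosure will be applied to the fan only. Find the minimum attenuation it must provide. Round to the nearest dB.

4 dB

Everything except the fan sums to 10^(72/10) = 1.585e+07 in linear terms, 72.00 dB(A).
To meet 75 dB(A) overall, the treated fan may contribute at most 10^(75/10) − 1.585e+07 = 1.577e+07, i.e. 71.98 dB(A).
Required insertion loss = 76 − 71.98 = 4.02 dB.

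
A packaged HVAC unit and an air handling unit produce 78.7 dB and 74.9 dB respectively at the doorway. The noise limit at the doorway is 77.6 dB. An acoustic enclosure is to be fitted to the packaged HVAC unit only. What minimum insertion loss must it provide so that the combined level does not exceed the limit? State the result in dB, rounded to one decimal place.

4.4 dB

Everything except the packaged HVAC unit sums to 10^(74.9/10) = 3.090e+07 in linear terms, 74.90 dB.
The limit corresponds to 10^(77.6/10) = 5.754e+07; subtracting the fixed part leaves 2.664e+07 for the packaged HVAC unit, i.e. 74.26 dB.
Required insertion loss = 78.7 − 74.26 = 4.44 dB.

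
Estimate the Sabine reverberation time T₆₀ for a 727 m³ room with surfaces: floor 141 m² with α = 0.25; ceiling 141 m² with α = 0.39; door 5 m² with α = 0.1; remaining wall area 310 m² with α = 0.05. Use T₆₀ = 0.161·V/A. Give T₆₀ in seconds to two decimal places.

1.10 s

Summing Sᵢαᵢ: 141·0.25 + 141·0.39 + 5·0.1 + 310·0.05 = 106.24 m².
T₆₀ = 0.161·V/A = 0.161·727/106.24 = 1.102 s.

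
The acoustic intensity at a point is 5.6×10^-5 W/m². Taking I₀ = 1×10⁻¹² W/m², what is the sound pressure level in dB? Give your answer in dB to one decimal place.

77.5 dB

L = 10·log₁₀(I/I₀) = 10·log₁₀(5.6×10^-5/10⁻¹²) = 10·log₁₀(5.6×10^7).
L = 10·(0.7482 + 7) = 77.48 dB.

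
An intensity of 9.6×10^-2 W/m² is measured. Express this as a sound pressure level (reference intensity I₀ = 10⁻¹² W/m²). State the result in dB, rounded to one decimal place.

109.8 dB

I/I₀ = 9.6×10^-2/10⁻¹² = 9.6×10^10, and L = 10·log₁₀(I/I₀).
L = 10·(0.9823 + 10) = 109.82 dB.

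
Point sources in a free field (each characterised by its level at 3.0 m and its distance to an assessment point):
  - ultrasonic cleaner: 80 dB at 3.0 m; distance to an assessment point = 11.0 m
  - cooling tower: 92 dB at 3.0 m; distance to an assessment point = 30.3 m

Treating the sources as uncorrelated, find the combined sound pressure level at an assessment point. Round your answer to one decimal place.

73.6 dB

First find each source's level at the receiver (point-source: −20·log₁₀(r/r_ref)), then combine on an intensity basis.
ultrasonic cleaner: 80 − 20·log₁₀(11.0/3.0) = 80 − 11.29 = 68.71 dB.
cooling tower: 92 − 20·log₁₀(30.3/3.0) = 92 − 20.09 = 71.91 dB.
Σ 10^(L/10) = 2.297e+07 → L_total = 10·log₁₀(2.297e+07) = 73.61 dB.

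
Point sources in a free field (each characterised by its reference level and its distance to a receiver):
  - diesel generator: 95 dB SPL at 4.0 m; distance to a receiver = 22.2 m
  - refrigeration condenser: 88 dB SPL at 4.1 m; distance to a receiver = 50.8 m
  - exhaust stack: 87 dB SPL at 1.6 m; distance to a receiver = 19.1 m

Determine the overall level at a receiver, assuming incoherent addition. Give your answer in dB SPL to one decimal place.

Propagate each source to the receiver with L = L_ref − 20·log₁₀(r/r_ref), then add intensities.
diesel generator: 95 − 20·log₁₀(22.2/4.0) = 95 − 14.89 = 80.11 dB SPL.
refrigeration condenser: 88 − 20·log₁₀(50.8/4.1) = 88 − 21.86 = 66.14 dB SPL.
exhaust stack: 87 − 20·log₁₀(19.1/1.6) = 87 − 21.54 = 65.46 dB SPL.
Σ 10^(L/10) = 1.103e+08 → L_total = 10·log₁₀(1.103e+08) = 80.43 dB SPL.

80.4 dB SPL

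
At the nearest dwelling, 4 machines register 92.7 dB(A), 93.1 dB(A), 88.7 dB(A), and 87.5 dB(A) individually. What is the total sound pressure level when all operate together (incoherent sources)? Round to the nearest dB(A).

Incoherent sources combine by intensity addition: L_total = 10·log₁₀(Σ 10^(L_i/10)).
Σ 10^(L/10) = 10^(92.7/10) + 10^(93.1/10) + 10^(88.7/10) + 10^(87.5/10) = 5.207e+09.
L_total = 10·log₁₀(5.207e+09) = 97.17 dB(A).

97 dB(A)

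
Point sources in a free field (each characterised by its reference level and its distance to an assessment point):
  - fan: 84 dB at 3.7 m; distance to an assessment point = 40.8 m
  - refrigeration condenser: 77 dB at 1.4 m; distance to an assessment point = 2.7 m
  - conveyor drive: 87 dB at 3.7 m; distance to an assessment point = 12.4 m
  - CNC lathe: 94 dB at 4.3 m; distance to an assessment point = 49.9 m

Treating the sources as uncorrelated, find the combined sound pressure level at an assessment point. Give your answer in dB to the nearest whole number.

79 dB

Apply inverse-square spreading to bring every level to the receiver, then sum 10^(L/10).
fan: 84 − 20·log₁₀(40.8/3.7) = 84 − 20.85 = 63.15 dB.
refrigeration condenser: 77 − 20·log₁₀(2.7/1.4) = 77 − 5.70 = 71.30 dB.
conveyor drive: 87 − 20·log₁₀(12.4/3.7) = 87 − 10.50 = 76.50 dB.
CNC lathe: 94 − 20·log₁₀(49.9/4.3) = 94 − 21.29 = 72.71 dB.
Σ 10^(L/10) = 7.882e+07 → L_total = 10·log₁₀(7.882e+07) = 78.97 dB.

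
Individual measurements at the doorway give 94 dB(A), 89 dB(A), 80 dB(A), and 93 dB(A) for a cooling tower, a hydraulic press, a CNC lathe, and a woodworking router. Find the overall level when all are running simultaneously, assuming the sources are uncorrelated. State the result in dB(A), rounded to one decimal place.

Incoherent sources combine by intensity addition: L_total = 10·log₁₀(Σ 10^(L_i/10)).
Σ 10^(L/10) = 10^(94/10) + 10^(89/10) + 10^(80/10) + 10^(93/10) = 5.401e+09.
L_total = 10·log₁₀(5.401e+09) = 97.33 dB(A).

97.3 dB(A)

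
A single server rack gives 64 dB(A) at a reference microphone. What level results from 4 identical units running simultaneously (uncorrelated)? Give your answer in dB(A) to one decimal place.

With 4 equal, uncorrelated contributions the intensity is 4× that of one unit, giving a rise of 10·log₁₀ 4.
L_total = 64 + 10·log₁₀(4) = 64 + 6.021 = 70.02 dB(A).

70.0 dB(A)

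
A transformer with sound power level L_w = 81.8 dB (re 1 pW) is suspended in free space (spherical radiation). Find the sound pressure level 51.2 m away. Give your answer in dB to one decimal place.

36.6 dB

Free-field spherical radiation: L_p = L_w − 10·log₁₀(4π·r²), r = 51.2 m.
4π·r² = 3.294e+04 m², 10·log₁₀ of that is 45.177 dB.
L_p = 81.8 − 45.177 = 36.62 dB.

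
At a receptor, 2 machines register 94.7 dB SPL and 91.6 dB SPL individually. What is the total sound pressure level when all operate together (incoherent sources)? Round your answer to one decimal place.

96.4 dB SPL

Incoherent sources combine by intensity addition: L_total = 10·log₁₀(Σ 10^(L_i/10)).
Σ 10^(L/10) = 10^(94.7/10) + 10^(91.6/10) = 4.397e+09.
L_total = 10·log₁₀(4.397e+09) = 96.43 dB SPL.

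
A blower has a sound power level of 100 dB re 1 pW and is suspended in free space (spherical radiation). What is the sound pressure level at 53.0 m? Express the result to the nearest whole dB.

55 dB

Free-field spherical radiation: L_p = L_w − 10·log₁₀(4π·r²), r = 53.0 m.
4π·r² = 3.53e+04 m², 10·log₁₀ of that is 45.478 dB.
L_p = 100 − 45.478 = 54.52 dB.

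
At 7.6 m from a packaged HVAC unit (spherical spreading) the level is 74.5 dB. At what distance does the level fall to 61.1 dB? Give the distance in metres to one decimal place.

35.5 m

Point-source spreading drops the level by 20·log₁₀(r₂/r₁); inverting, r₂/r₁ = 10^(ΔL/20).
r₂ = 7.6·10^((74.5−61.1)/20) = 7.6·10^(13.4/20) = 35.55 m.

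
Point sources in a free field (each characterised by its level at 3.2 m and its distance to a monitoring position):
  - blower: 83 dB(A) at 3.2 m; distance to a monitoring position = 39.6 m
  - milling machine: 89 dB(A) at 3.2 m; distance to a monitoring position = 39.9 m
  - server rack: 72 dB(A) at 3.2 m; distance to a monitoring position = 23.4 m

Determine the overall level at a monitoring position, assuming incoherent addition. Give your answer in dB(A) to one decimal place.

First find each source's level at the receiver (point-source: −20·log₁₀(r/r_ref)), then combine on an intensity basis.
blower: 83 − 20·log₁₀(39.6/3.2) = 83 − 21.85 = 61.15 dB(A).
milling machine: 89 − 20·log₁₀(39.9/3.2) = 89 − 21.92 = 67.08 dB(A).
server rack: 72 − 20·log₁₀(23.4/3.2) = 72 − 17.28 = 54.72 dB(A).
Σ 10^(L/10) = 6.709e+06 → L_total = 10·log₁₀(6.709e+06) = 68.27 dB(A).

68.3 dB(A)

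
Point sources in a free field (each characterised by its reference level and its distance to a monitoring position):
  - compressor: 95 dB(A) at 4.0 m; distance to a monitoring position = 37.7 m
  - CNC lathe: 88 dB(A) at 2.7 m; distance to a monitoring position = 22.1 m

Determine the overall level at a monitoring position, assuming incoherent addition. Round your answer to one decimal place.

Propagate each source to the receiver with L = L_ref − 20·log₁₀(r/r_ref), then add intensities.
compressor: 95 − 20·log₁₀(37.7/4.0) = 95 − 19.49 = 75.51 dB(A).
CNC lathe: 88 − 20·log₁₀(22.1/2.7) = 88 − 18.26 = 69.74 dB(A).
Σ 10^(L/10) = 4.502e+07 → L_total = 10·log₁₀(4.502e+07) = 76.53 dB(A).

76.5 dB(A)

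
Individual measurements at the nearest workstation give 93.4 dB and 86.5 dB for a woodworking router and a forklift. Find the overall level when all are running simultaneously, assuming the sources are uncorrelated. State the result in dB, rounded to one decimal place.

94.2 dB

Incoherent sources combine by intensity addition: L_total = 10·log₁₀(Σ 10^(L_i/10)).
Σ 10^(L/10) = 10^(93.4/10) + 10^(86.5/10) = 2.634e+09.
L_total = 10·log₁₀(2.634e+09) = 94.21 dB.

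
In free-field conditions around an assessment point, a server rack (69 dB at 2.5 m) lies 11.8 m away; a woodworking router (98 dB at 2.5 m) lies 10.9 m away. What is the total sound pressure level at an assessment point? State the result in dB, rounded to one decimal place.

85.2 dB

First find each source's level at the receiver (point-source: −20·log₁₀(r/r_ref)), then combine on an intensity basis.
server rack: 69 − 20·log₁₀(11.8/2.5) = 69 − 13.48 = 55.52 dB.
woodworking router: 98 − 20·log₁₀(10.9/2.5) = 98 − 12.79 = 85.21 dB.
Σ 10^(L/10) = 3.323e+08 → L_total = 10·log₁₀(3.323e+08) = 85.21 dB.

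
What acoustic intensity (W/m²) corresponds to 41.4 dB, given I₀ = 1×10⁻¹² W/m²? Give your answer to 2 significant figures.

L = 10·log₁₀(I/I₀) ⇒ I = I₀·10^(L/10) = 10⁻¹² × 10^4.14.

1.4e-08 W/m²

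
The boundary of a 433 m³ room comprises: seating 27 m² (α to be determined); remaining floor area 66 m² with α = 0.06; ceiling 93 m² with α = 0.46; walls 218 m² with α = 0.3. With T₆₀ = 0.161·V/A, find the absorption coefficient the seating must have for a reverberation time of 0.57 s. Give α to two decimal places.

0.38

From T₆₀ = 0.161·V/A, the target T₆₀ = 0.57 s needs A = 0.161·433/0.57 = 122.30 m².
Absorption from the other surfaces = 66·0.06 + 93·0.46 + 218·0.3 = 112.14 m², so the seating must supply 10.16 m² over 27 m².
α = 10.16/27 = 0.376.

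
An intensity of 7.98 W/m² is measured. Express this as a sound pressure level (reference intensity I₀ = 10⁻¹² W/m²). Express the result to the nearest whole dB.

129 dB

Dividing by I₀ shifts the exponent by 12: I/I₀ = 7.98×10^12.
L = 10·(0.9020 + 12) = 129.02 dB.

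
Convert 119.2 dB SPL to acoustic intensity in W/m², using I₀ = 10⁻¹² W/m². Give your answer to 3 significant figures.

0.832 W/m²

L = 10·log₁₀(I/I₀) ⇒ I = I₀·10^(L/10) = 10⁻¹² × 10^11.92.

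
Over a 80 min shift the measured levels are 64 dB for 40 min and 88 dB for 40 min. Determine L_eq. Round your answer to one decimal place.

Weight each interval's intensity by its duration and average over T = 80 min:
Σ tᵢ·10^(Lᵢ/10) = 40·10^(64/10) + 40·10^(88/10) = 2.534e+10.
L_eq = 10·log₁₀(2.534e+10/80) = 85.01 dB.

85.0 dB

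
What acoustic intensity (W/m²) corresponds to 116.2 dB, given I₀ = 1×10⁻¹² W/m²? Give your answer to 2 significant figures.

0.42 W/m²

L = 10·log₁₀(I/I₀) ⇒ I = I₀·10^(L/10) = 10⁻¹² × 10^11.62.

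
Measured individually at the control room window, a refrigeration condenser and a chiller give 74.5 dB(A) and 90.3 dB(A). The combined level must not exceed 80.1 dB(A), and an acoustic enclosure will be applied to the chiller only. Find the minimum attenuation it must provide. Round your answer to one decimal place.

The untreated sources together contribute 10^(74.5/10) = 2.818e+07, i.e. 74.50 dB(A).
The limit corresponds to 10^(80.1/10) = 1.023e+08; subtracting the fixed part leaves 7.415e+07 for the chiller, i.e. 78.70 dB(A).
So the chiller must be reduced from 90.3 to 78.70 dB(A): IL = 11.60 dB.

11.6 dB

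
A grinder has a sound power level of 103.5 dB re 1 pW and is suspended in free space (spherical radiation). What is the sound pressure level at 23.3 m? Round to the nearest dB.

65 dB

L_p = L_w − 10·log₁₀(4π·r²) with r = 23.3 m.
4π·r² = 6822 m², 10·log₁₀ of that is 38.339 dB.
L_p = 103.5 − 38.339 = 65.16 dB.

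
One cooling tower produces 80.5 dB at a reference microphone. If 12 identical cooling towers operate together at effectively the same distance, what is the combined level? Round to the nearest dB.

91 dB

L_total = L₁ + 10·log₁₀ N for N identical incoherent sources.
L_total = 80.5 + 10·log₁₀(12) = 80.5 + 10.792 = 91.29 dB.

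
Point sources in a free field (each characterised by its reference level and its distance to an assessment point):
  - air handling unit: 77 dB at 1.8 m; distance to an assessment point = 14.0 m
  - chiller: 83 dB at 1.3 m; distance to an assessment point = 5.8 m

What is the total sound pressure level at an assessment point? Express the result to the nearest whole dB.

Apply inverse-square spreading to bring every level to the receiver, then sum 10^(L/10).
air handling unit: 77 − 20·log₁₀(14.0/1.8) = 77 − 17.82 = 59.18 dB.
chiller: 83 − 20·log₁₀(5.8/1.3) = 83 − 12.99 = 70.01 dB.
Σ 10^(L/10) = 1.085e+07 → L_total = 10·log₁₀(1.085e+07) = 70.36 dB.

70 dB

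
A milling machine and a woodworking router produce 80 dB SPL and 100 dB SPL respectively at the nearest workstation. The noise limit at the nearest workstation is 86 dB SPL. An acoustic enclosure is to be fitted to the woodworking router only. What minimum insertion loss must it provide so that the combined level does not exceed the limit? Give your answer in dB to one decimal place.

15.3 dB

Everything except the woodworking router sums to 10^(80/10) = 1.000e+08 in linear terms, 80.00 dB SPL.
The limit corresponds to 10^(86/10) = 3.981e+08; subtracting the fixed part leaves 2.981e+08 for the woodworking router, i.e. 84.74 dB SPL.
So the woodworking router must be reduced from 100 to 84.74 dB SPL: IL = 15.26 dB.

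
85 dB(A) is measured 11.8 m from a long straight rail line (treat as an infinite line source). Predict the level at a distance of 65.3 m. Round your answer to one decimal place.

Cylindrical spreading from a line source gives a 10·log₁₀(r₂/r₁) drop.
L₂ = 85 − 10·log₁₀(65.3/11.8) = 85 − 7.430 = 77.57 dB(A).

77.6 dB(A)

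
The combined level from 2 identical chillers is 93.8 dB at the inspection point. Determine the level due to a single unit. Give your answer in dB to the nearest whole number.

91 dB

For N identical incoherent sources L_total = L₁ + 10·log₁₀ N, so L₁ = 93.8 − 10·log₁₀(2) = 93.8 − 3.010.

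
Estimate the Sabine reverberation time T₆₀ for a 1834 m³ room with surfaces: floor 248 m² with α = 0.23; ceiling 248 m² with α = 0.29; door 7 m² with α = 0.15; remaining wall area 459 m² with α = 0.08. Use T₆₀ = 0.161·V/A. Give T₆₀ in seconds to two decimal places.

Total absorption A = 248·0.23 + 248·0.29 + 7·0.15 + 459·0.08 = 166.73 m² sabins.
T₆₀ = 0.161·V/A = 0.161·1834/166.73 = 1.771 s.

1.77 s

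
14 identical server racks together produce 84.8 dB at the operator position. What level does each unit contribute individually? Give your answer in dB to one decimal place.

For N identical incoherent sources L_total = L₁ + 10·log₁₀ N, so L₁ = 84.8 − 10·log₁₀(14) = 84.8 − 11.461.

73.3 dB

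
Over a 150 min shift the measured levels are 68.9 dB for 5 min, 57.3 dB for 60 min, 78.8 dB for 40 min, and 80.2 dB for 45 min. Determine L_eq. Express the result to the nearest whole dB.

77 dB

The energy average is taken in the linear domain: L_eq = 10·log₁₀[(Σ tᵢ·10^(Lᵢ/10))/T], T = 150 min.
Σ tᵢ·10^(Lᵢ/10) = 5·10^(68.9/10) + 60·10^(57.3/10) + 40·10^(78.8/10) + 45·10^(80.2/10) = 7.817e+09.
L_eq = 10·log₁₀(7.817e+09/150) = 77.17 dB.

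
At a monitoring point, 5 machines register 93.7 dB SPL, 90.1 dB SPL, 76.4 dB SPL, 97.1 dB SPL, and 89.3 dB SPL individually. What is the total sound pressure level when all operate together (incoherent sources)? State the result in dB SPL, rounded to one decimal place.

99.7 dB SPL

Incoherent sources combine by intensity addition: L_total = 10·log₁₀(Σ 10^(L_i/10)).
Σ 10^(L/10) = 10^(93.7/10) + 10^(90.1/10) + 10^(76.4/10) + 10^(97.1/10) + 10^(89.3/10) = 9.391e+09.
L_total = 10·log₁₀(9.391e+09) = 99.73 dB SPL.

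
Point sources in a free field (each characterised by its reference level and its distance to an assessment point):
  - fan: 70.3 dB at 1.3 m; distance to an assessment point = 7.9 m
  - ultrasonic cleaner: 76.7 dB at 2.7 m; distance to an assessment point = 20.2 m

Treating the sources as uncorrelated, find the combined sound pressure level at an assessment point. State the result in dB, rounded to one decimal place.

Apply inverse-square spreading to bring every level to the receiver, then sum 10^(L/10).
fan: 70.3 − 20·log₁₀(7.9/1.3) = 70.3 − 15.67 = 54.63 dB.
ultrasonic cleaner: 76.7 − 20·log₁₀(20.2/2.7) = 76.7 − 17.48 = 59.22 dB.
Σ 10^(L/10) = 1.126e+06 → L_total = 10·log₁₀(1.126e+06) = 60.51 dB.

60.5 dB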